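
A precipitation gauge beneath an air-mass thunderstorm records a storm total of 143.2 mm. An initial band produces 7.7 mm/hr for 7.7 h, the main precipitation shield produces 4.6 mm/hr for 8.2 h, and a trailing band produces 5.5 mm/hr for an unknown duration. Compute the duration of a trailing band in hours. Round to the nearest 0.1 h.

duration ≈ 8.4 h

Known phases: 7.7 × 7.7 + 4.6 × 8.2 = 59.29 + 37.72 = 97.01 mm.
Remaining depth = 143.2 − 97.01 = 46.19 mm.
Duration = 46.19 / 5.5 = 8.4 h.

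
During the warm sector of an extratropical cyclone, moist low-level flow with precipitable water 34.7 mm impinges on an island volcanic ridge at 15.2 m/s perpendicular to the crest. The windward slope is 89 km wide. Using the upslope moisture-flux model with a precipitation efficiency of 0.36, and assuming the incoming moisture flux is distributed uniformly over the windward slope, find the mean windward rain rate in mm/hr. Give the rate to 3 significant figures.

R ≈ 7.68 mm/hr

Incoming column moisture flux per unit ridge length: F = V × PW = 15.2 × 34.7 = 527.44 mm·m/s.
Spread over the 89 km slope with efficiency ε = 0.36: R = ε·F/W = 0.36 × 527.44 / 89000 m = 2.133e-03 mm/s.
R = 2.133e-03 × 3600 = 7.68 mm/hr.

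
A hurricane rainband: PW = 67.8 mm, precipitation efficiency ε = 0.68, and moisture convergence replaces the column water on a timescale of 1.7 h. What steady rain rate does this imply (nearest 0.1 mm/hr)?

R ≈ 27.1 mm/hr

Each overturning extracts ε × PW = 0.68 × 67.8 = 46.104 mm.
Rate = ε·PW / τ = 46.104 / 1.7 h = 27.1 mm/hr.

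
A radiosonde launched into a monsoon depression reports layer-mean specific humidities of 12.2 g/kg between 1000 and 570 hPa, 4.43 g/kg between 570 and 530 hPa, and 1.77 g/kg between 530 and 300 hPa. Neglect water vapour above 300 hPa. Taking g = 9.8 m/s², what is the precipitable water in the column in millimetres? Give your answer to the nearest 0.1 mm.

Precipitable water is the column-integrated vapour mass per unit area: PW = (1/g) Σ q̄ Δp, with q in kg/kg and Δp in Pa (1 kg/m² of water = 1 mm).
Layer 1000–570 hPa: Δp = 430 hPa = 43000 Pa, q̄ = 0.0122 kg/kg → 0.0122 × 43000 / 9.8 = 53.53 mm
Layer 570–530 hPa: Δp = 40 hPa = 4000 Pa, q̄ = 0.00443 kg/kg → 0.00443 × 4000 / 9.8 = 1.81 mm
Layer 530–300 hPa: Δp = 230 hPa = 23000 Pa, q̄ = 0.00177 kg/kg → 0.00177 × 23000 / 9.8 = 4.15 mm
PW = 53.53 + 1.81 + 4.15 = 59.49 ≈ 59.5 mm.

PW ≈ 59.5 mm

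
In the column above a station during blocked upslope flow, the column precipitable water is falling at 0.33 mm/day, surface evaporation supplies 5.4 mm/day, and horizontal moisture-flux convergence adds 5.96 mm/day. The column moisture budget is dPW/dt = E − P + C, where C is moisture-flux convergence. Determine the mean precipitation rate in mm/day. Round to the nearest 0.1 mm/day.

P ≈ 11.7 mm/day

dPW/dt = -0.33 mm/day.
P = E + C − dPW/dt = 5.4 + (5.96) − (-0.33) = 11.7 mm/day.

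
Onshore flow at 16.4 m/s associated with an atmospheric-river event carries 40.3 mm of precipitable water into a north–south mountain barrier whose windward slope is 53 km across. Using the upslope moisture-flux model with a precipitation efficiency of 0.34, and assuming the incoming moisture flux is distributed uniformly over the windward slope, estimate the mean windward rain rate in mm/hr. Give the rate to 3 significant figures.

Incoming column moisture flux per unit ridge length: F = V × PW = 16.4 × 40.3 = 660.92 mm·m/s.
Spread over the 53 km slope with efficiency ε = 0.34: R = ε·F/W = 0.34 × 660.92 / 53000 m = 4.240e-03 mm/s.
R = 4.240e-03 × 3600 = 15.3 mm/hr.

R ≈ 15.3 mm/hr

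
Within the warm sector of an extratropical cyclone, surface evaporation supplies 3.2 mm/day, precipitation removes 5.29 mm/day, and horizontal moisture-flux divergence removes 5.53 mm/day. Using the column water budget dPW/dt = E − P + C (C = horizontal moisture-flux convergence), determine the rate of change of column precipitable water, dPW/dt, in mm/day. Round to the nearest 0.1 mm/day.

dPW/dt = E − P + C = 3.2 − 5.29 + (-5.53) = -7.6 mm/day.

dPW/dt ≈ -7.6 mm/day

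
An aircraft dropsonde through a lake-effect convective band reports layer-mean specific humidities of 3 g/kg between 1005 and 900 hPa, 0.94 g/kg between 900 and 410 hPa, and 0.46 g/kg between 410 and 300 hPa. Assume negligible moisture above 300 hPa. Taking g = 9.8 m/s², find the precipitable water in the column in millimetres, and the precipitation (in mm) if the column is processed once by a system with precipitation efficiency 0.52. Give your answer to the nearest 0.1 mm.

Precipitable water is the column-integrated vapour mass per unit area: PW = (1/g) Σ q̄ Δp, with q in kg/kg and Δp in Pa (1 kg/m² of water = 1 mm).
Layer 1005–900 hPa: Δp = 105 hPa = 10500 Pa, q̄ = 0.003 kg/kg → 0.003 × 10500 / 9.8 = 3.21 mm
Layer 900–410 hPa: Δp = 490 hPa = 49000 Pa, q̄ = 0.00094 kg/kg → 0.00094 × 49000 / 9.8 = 4.70 mm
Layer 410–300 hPa: Δp = 110 hPa = 11000 Pa, q̄ = 0.00046 kg/kg → 0.00046 × 11000 / 9.8 = 0.52 mm
PW = 3.21 + 4.70 + 0.52 = 8.43 ≈ 8.4 mm.
Precipitation = ε × PW = 0.52 × 8.4 = 4.4 mm.

PW ≈ 8.4 mm; precipitation ≈ 4.4 mm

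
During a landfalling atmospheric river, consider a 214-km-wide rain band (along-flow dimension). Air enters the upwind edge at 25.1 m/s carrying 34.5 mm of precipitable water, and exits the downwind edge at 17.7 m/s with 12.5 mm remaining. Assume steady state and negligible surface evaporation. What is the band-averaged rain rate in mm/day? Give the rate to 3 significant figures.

R ≈ 260 mm/day

Column moisture flux per unit crosswind length is F = V × PW.
Inflow: F_in = 25.1 × 34.5 = 865.95 mm·m/s
Outflow: F_out = 17.7 × 12.5 = 221.25 mm·m/s
Steady-state rate R = (F_in − F_out)/L = (865.95 − 221.25) / 214000 m = 3.013e-03 mm/s.
R = 3.013e-03 × 3600 × 24 = 260 mm/day.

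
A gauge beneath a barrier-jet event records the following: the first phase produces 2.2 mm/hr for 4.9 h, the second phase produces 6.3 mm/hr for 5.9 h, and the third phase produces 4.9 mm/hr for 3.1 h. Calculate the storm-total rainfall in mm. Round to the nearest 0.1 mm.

total ≈ 63.1 mm

Total = Σ Rᵢ Δtᵢ = 2.2 × 4.9 + 6.3 × 5.9 + 4.9 × 3.1
      = 10.78 + 37.17 + 15.19 = 63.1 mm.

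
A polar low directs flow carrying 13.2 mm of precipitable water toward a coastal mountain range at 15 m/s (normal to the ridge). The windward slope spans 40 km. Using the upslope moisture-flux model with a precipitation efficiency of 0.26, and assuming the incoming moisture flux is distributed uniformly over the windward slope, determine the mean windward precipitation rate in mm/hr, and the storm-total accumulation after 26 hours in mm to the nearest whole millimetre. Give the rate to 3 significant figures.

R ≈ 4.63 mm/hr; total ≈ 120 mm

Incoming column moisture flux per unit ridge length: F = V × PW = 15 × 13.2 = 198 mm·m/s.
Spread over the 40 km slope with efficiency ε = 0.26: R = ε·F/W = 0.26 × 198 / 40000 m = 1.287e-03 mm/s.
R = 1.287e-03 × 3600 = 4.63 mm/hr.
Over 26 h: total = 4.63 × 26 = 120.38 ≈ 120 mm.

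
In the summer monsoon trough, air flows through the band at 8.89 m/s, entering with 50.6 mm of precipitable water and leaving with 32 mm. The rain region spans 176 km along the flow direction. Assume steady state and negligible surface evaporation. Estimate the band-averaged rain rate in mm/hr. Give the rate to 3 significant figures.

R ≈ 3.38 mm/hr

Column moisture flux per unit crosswind length is F = V × PW.
Inflow: F_in = 8.89 × 50.6 = 449.834 mm·m/s
Outflow: F_out = 8.89 × 32 = 284.48 mm·m/s
Steady-state rate R = (F_in − F_out)/L = (449.834 − 284.48) / 176000 m = 9.395e-04 mm/s.
R = 9.395e-04 × 3600 = 3.38 mm/hr.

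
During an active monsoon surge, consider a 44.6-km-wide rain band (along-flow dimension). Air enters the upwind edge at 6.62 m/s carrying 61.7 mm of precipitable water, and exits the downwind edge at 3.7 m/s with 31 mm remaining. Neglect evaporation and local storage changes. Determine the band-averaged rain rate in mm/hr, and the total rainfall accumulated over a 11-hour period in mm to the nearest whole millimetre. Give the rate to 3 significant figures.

R ≈ 23.7 mm/hr; total ≈ 261 mm

Column moisture flux per unit crosswind length is F = V × PW.
Inflow: F_in = 6.62 × 61.7 = 408.454 mm·m/s
Outflow: F_out = 3.7 × 31 = 114.7 mm·m/s
Steady-state rate R = (F_in − F_out)/L = (408.454 − 114.7) / 44600 m = 6.586e-03 mm/s.
R = 6.586e-03 × 3600 = 23.7 mm/hr.
Over 11 h: total = 23.7 × 11 = 260.7 ≈ 261 mm.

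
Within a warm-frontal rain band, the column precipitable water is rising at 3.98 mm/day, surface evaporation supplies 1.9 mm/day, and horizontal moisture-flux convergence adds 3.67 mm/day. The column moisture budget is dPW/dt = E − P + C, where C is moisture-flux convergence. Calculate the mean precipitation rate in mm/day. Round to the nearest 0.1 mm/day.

P ≈ 1.6 mm/day

dPW/dt = +3.98 mm/day.
P = E + C − dPW/dt = 1.9 + (3.67) − (+3.98) = 1.6 mm/day.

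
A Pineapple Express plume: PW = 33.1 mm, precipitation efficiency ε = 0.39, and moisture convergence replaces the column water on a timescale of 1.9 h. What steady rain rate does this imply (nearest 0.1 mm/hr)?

R ≈ 6.8 mm/hr

Each overturning extracts ε × PW = 0.39 × 33.1 = 12.909 mm.
Rate = ε·PW / τ = 12.909 / 1.9 h = 6.8 mm/hr.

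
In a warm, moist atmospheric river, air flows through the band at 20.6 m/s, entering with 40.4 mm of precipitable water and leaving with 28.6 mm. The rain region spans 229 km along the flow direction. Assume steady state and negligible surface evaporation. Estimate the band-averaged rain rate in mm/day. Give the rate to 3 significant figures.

R ≈ 91.7 mm/day

Column moisture flux per unit crosswind length is F = V × PW.
Inflow: F_in = 20.6 × 40.4 = 832.24 mm·m/s
Outflow: F_out = 20.6 × 28.6 = 589.16 mm·m/s
Steady-state rate R = (F_in − F_out)/L = (832.24 − 589.16) / 229000 m = 1.061e-03 mm/s.
R = 1.061e-03 × 3600 × 24 = 91.7 mm/day.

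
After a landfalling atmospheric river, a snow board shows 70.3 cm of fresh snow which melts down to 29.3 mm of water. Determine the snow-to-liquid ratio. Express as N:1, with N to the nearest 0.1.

Ratio = snow depth / SWE = 703 mm / 29.3 mm = 24.0, i.e. 24.0:1.

ratio ≈ 24.0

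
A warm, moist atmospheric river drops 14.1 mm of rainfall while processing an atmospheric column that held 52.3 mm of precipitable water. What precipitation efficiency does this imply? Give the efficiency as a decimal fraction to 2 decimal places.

ε = rainfall / PW = 14.1 / 52.3 = 0.27.

ε ≈ 0.27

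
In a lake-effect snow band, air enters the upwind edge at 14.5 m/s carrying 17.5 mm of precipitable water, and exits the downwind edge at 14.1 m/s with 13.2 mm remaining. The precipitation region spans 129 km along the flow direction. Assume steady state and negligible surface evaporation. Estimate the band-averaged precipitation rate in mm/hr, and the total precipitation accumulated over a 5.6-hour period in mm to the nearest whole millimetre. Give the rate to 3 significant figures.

R ≈ 1.89 mm/hr; total ≈ 11 mm

Column moisture flux per unit crosswind length is F = V × PW.
Inflow: F_in = 14.5 × 17.5 = 253.75 mm·m/s
Outflow: F_out = 14.1 × 13.2 = 186.12 mm·m/s
Steady-state rate R = (F_in − F_out)/L = (253.75 − 186.12) / 129000 m = 5.243e-04 mm/s.
R = 5.243e-04 × 3600 = 1.89 mm/hr.
Over 5.6 h: total = 1.89 × 5.6 = 10.584 ≈ 11 mm.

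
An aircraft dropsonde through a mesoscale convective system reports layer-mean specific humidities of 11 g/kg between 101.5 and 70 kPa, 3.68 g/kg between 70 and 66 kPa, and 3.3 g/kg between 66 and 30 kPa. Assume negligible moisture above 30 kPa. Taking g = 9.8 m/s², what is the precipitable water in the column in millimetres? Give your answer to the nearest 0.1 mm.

Precipitable water is the column-integrated vapour mass per unit area: PW = (1/g) Σ q̄ Δp, with q in kg/kg and Δp in Pa (1 kg/m² of water = 1 mm).
Layer 101.5–70 kPa: Δp = 315 hPa = 31500 Pa, q̄ = 0.011 kg/kg → 0.011 × 31500 / 9.8 = 35.36 mm
Layer 70–66 kPa: Δp = 40 hPa = 4000 Pa, q̄ = 0.00368 kg/kg → 0.00368 × 4000 / 9.8 = 1.50 mm
Layer 66–30 kPa: Δp = 360 hPa = 36000 Pa, q̄ = 0.0033 kg/kg → 0.0033 × 36000 / 9.8 = 12.12 mm
PW = 35.36 + 1.50 + 12.12 = 48.98 ≈ 49.0 mm.

PW ≈ 49.0 mm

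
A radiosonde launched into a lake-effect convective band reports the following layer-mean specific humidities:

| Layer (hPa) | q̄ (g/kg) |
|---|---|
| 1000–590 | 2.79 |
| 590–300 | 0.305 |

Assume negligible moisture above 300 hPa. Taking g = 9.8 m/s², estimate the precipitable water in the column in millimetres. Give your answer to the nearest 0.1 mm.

PW ≈ 12.6 mm

Precipitable water is the column-integrated vapour mass per unit area: PW = (1/g) Σ q̄ Δp, with q in kg/kg and Δp in Pa (1 kg/m² of water = 1 mm).
Layer 1000–590 hPa: Δp = 410 hPa = 41000 Pa, q̄ = 0.00279 kg/kg → 0.00279 × 41000 / 9.8 = 11.67 mm
Layer 590–300 hPa: Δp = 290 hPa = 29000 Pa, q̄ = 0.000305 kg/kg → 0.000305 × 29000 / 9.8 = 0.90 mm
PW = 11.67 + 0.90 = 12.57 ≈ 12.6 mm.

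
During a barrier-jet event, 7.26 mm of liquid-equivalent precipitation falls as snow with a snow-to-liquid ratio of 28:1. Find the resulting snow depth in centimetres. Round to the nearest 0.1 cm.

Snow depth = liquid × ratio = 7.26 mm × 28 = 203.28 mm = 20.3 cm.

snow depth ≈ 20.3 cm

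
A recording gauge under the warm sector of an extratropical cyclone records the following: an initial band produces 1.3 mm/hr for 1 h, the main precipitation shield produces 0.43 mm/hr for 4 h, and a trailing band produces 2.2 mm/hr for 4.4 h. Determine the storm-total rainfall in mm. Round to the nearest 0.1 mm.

Total = Σ Rᵢ Δtᵢ = 1.3 × 1 + 0.43 × 4 + 2.2 × 4.4
      = 1.3 + 1.72 + 9.68 = 12.7 mm.

total ≈ 12.7 mm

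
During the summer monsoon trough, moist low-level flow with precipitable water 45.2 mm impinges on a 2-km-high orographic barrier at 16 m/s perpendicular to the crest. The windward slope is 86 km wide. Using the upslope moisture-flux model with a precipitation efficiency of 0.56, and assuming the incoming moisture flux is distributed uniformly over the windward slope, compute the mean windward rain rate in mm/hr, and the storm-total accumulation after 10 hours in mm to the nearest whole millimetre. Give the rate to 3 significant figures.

Incoming column moisture flux per unit ridge length: F = V × PW = 16 × 45.2 = 723.2 mm·m/s.
Spread over the 86 km slope with efficiency ε = 0.56: R = ε·F/W = 0.56 × 723.2 / 86000 m = 4.709e-03 mm/s.
R = 4.709e-03 × 3600 = 17.0 mm/hr.
Over 10 h: total = 17.0 × 10 = 170 mm.

R ≈ 17.0 mm/hr; total ≈ 170 mm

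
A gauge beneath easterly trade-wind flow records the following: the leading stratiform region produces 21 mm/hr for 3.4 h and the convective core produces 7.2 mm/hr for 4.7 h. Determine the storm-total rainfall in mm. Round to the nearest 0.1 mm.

total ≈ 105.2 mm

Total = Σ Rᵢ Δtᵢ = 21 × 3.4 + 7.2 × 4.7
      = 71.4 + 33.84 = 105.2 mm.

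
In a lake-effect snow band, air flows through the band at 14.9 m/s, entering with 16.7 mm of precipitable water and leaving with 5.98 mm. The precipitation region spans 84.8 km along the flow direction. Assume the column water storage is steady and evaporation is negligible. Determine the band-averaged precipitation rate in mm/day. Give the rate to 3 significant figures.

Column moisture flux per unit crosswind length is F = V × PW.
Inflow: F_in = 14.9 × 16.7 = 248.83 mm·m/s
Outflow: F_out = 14.9 × 5.98 = 89.102 mm·m/s
Steady-state rate R = (F_in − F_out)/L = (248.83 − 89.102) / 84800 m = 1.884e-03 mm/s.
R = 1.884e-03 × 3600 × 24 = 163 mm/day.

R ≈ 163 mm/day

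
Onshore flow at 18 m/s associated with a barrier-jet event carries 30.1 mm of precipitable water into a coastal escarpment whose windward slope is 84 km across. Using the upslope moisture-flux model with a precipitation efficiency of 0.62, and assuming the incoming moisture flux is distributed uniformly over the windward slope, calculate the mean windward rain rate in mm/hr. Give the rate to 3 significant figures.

R ≈ 14.4 mm/hr

Incoming column moisture flux per unit ridge length: F = V × PW = 18 × 30.1 = 541.8 mm·m/s.
Spread over the 84 km slope with efficiency ε = 0.62: R = ε·F/W = 0.62 × 541.8 / 84000 m = 3.999e-03 mm/s.
R = 3.999e-03 × 3600 = 14.4 mm/hr.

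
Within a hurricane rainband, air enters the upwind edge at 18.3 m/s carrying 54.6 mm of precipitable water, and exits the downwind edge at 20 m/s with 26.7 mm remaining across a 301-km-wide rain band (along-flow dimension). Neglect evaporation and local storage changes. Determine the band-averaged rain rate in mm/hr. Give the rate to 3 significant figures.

R ≈ 5.56 mm/hr

Column moisture flux per unit crosswind length is F = V × PW.
Inflow: F_in = 18.3 × 54.6 = 999.18 mm·m/s
Outflow: F_out = 20 × 26.7 = 534 mm·m/s
Steady-state rate R = (F_in − F_out)/L = (999.18 − 534) / 301000 m = 1.545e-03 mm/s.
R = 1.545e-03 × 3600 = 5.56 mm/hr.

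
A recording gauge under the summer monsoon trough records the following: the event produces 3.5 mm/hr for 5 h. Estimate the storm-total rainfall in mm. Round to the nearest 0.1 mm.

total ≈ 17.5 mm

Total = Σ Rᵢ Δtᵢ = 3.5 × 5
      = 17.5 = 17.5 mm.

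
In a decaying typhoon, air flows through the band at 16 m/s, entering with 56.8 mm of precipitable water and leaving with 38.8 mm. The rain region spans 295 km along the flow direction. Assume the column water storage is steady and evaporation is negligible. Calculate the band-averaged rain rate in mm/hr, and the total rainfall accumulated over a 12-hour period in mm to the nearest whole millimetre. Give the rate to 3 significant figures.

Column moisture flux per unit crosswind length is F = V × PW.
Inflow: F_in = 16 × 56.8 = 908.8 mm·m/s
Outflow: F_out = 16 × 38.8 = 620.8 mm·m/s
Steady-state rate R = (F_in − F_out)/L = (908.8 − 620.8) / 295000 m = 9.763e-04 mm/s.
R = 9.763e-04 × 3600 = 3.51 mm/hr.
Over 12 h: total = 3.51 × 12 = 42.12 ≈ 42 mm.

R ≈ 3.51 mm/hr; total ≈ 42 mm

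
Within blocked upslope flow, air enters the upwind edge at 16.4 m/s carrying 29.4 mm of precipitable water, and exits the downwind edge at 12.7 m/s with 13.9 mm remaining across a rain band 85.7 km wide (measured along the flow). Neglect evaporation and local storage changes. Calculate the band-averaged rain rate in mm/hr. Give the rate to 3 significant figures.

Column moisture flux per unit crosswind length is F = V × PW.
Inflow: F_in = 16.4 × 29.4 = 482.16 mm·m/s
Outflow: F_out = 12.7 × 13.9 = 176.53 mm·m/s
Steady-state rate R = (F_in − F_out)/L = (482.16 − 176.53) / 85700 m = 3.566e-03 mm/s.
R = 3.566e-03 × 3600 = 12.8 mm/hr.

R ≈ 12.8 mm/hr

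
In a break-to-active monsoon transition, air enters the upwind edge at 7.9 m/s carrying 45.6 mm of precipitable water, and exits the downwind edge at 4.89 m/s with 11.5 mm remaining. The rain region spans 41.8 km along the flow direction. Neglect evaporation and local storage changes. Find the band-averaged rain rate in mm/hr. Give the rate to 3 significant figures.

Column moisture flux per unit crosswind length is F = V × PW.
Inflow: F_in = 7.9 × 45.6 = 360.24 mm·m/s
Outflow: F_out = 4.89 × 11.5 = 56.235 mm·m/s
Steady-state rate R = (F_in − F_out)/L = (360.24 − 56.235) / 41800 m = 7.273e-03 mm/s.
R = 7.273e-03 × 3600 = 26.2 mm/hr.

R ≈ 26.2 mm/hr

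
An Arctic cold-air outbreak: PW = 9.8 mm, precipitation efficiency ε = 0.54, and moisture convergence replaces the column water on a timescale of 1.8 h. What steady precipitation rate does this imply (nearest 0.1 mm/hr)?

Each overturning extracts ε × PW = 0.54 × 9.8 = 5.292 mm.
Rate = ε·PW / τ = 5.292 / 1.8 h = 2.9 mm/hr.

R ≈ 2.9 mm/hr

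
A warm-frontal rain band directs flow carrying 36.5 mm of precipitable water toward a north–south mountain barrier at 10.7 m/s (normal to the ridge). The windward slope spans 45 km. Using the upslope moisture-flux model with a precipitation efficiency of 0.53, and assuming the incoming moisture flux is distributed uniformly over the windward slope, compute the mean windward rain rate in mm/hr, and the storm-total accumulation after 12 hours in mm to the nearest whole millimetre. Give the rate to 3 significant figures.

R ≈ 16.6 mm/hr; total ≈ 199 mm

Incoming column moisture flux per unit ridge length: F = V × PW = 10.7 × 36.5 = 390.55 mm·m/s.
Spread over the 45 km slope with efficiency ε = 0.53: R = ε·F/W = 0.53 × 390.55 / 45000 m = 4.600e-03 mm/s.
R = 4.600e-03 × 3600 = 16.6 mm/hr.
Over 12 h: total = 16.6 × 12 = 199.2 ≈ 199 mm.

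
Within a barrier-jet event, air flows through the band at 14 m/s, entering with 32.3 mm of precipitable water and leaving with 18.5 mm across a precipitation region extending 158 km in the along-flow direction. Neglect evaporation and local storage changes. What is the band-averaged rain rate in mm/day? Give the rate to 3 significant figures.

R ≈ 106 mm/day

Column moisture flux per unit crosswind length is F = V × PW.
Inflow: F_in = 14 × 32.3 = 452.2 mm·m/s
Outflow: F_out = 14 × 18.5 = 259 mm·m/s
Steady-state rate R = (F_in − F_out)/L = (452.2 − 259) / 158000 m = 1.223e-03 mm/s.
R = 1.223e-03 × 3600 × 24 = 106 mm/day.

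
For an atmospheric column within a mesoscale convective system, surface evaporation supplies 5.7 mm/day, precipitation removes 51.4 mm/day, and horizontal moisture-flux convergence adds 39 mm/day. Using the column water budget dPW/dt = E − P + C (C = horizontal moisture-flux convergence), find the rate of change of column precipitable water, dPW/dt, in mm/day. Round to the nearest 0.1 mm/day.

dPW/dt ≈ -6.7 mm/day

dPW/dt = E − P + C = 5.7 − 51.4 + (39) = -6.7 mm/day.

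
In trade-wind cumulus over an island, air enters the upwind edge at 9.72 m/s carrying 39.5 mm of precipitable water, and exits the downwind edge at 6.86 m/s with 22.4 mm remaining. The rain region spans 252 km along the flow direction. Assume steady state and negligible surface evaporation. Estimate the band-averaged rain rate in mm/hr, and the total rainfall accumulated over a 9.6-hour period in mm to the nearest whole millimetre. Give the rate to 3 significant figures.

Column moisture flux per unit crosswind length is F = V × PW.
Inflow: F_in = 9.72 × 39.5 = 383.94 mm·m/s
Outflow: F_out = 6.86 × 22.4 = 153.664 mm·m/s
Steady-state rate R = (F_in − F_out)/L = (383.94 − 153.664) / 252000 m = 9.138e-04 mm/s.
R = 9.138e-04 × 3600 = 3.29 mm/hr.
Over 9.6 h: total = 3.29 × 9.6 = 31.584 ≈ 32 mm.

R ≈ 3.29 mm/hr; total ≈ 32 mm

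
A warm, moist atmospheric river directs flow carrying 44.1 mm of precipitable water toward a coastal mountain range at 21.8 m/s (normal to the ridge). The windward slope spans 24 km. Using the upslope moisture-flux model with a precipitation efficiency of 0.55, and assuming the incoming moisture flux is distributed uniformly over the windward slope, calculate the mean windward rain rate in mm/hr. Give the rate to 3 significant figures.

Incoming column moisture flux per unit ridge length: F = V × PW = 21.8 × 44.1 = 961.38 mm·m/s.
Spread over the 24 km slope with efficiency ε = 0.55: R = ε·F/W = 0.55 × 961.38 / 24000 m = 2.203e-02 mm/s.
R = 2.203e-02 × 3600 = 79.3 mm/hr.

R ≈ 79.3 mm/hr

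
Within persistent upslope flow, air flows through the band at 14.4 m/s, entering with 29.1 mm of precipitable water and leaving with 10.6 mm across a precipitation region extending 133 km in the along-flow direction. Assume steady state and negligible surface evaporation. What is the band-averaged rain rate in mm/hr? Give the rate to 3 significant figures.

R ≈ 7.21 mm/hr

Column moisture flux per unit crosswind length is F = V × PW.
Inflow: F_in = 14.4 × 29.1 = 419.04 mm·m/s
Outflow: F_out = 14.4 × 10.6 = 152.64 mm·m/s
Steady-state rate R = (F_in − F_out)/L = (419.04 − 152.64) / 133000 m = 2.003e-03 mm/s.
R = 2.003e-03 × 3600 = 7.21 mm/hr.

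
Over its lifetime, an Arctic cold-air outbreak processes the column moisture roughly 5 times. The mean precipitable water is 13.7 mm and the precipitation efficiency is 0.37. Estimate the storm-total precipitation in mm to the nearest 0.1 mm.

Each cycle deposits ε × PW = 0.37 × 13.7 = 5.069 mm.
Over 5 cycles: 5 × 5.069 = 25.3 mm.

precipitation ≈ 25.3 mm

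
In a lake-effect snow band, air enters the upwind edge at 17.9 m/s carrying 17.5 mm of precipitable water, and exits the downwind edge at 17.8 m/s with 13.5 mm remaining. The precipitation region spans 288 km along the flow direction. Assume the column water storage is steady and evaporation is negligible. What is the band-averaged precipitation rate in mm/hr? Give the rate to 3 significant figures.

R ≈ 0.912 mm/hr

Column moisture flux per unit crosswind length is F = V × PW.
Inflow: F_in = 17.9 × 17.5 = 313.25 mm·m/s
Outflow: F_out = 17.8 × 13.5 = 240.3 mm·m/s
Steady-state rate R = (F_in − F_out)/L = (313.25 − 240.3) / 288000 m = 2.533e-04 mm/s.
R = 2.533e-04 × 3600 = 0.912 mm/hr.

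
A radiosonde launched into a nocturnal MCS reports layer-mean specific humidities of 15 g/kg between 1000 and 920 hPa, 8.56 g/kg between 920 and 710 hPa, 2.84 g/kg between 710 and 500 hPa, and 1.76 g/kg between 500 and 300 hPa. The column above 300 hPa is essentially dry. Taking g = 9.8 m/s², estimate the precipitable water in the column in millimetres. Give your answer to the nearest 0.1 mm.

Precipitable water is the column-integrated vapour mass per unit area: PW = (1/g) Σ q̄ Δp, with q in kg/kg and Δp in Pa (1 kg/m² of water = 1 mm).
Layer 1000–920 hPa: Δp = 80 hPa = 8000 Pa, q̄ = 0.015 kg/kg → 0.015 × 8000 / 9.8 = 12.24 mm
Layer 920–710 hPa: Δp = 210 hPa = 21000 Pa, q̄ = 0.00856 kg/kg → 0.00856 × 21000 / 9.8 = 18.34 mm
Layer 710–500 hPa: Δp = 210 hPa = 21000 Pa, q̄ = 0.00284 kg/kg → 0.00284 × 21000 / 9.8 = 6.09 mm
Layer 500–300 hPa: Δp = 200 hPa = 20000 Pa, q̄ = 0.00176 kg/kg → 0.00176 × 20000 / 9.8 = 3.59 mm
PW = 12.24 + 18.34 + 6.09 + 3.59 = 40.26 ≈ 40.3 mm.

PW ≈ 40.3 mm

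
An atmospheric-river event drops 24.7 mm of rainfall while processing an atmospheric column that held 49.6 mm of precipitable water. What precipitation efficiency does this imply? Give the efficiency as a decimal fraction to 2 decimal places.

ε ≈ 0.50

ε = rainfall / PW = 24.7 / 49.6 = 0.50.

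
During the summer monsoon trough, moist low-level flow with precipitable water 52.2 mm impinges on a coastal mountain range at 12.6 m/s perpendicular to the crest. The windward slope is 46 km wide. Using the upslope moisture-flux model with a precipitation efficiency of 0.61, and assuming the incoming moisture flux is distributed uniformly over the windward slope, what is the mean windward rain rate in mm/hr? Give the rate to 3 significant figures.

Incoming column moisture flux per unit ridge length: F = V × PW = 12.6 × 52.2 = 657.72 mm·m/s.
Spread over the 46 km slope with efficiency ε = 0.61: R = ε·F/W = 0.61 × 657.72 / 46000 m = 8.722e-03 mm/s.
R = 8.722e-03 × 3600 = 31.4 mm/hr.

R ≈ 31.4 mm/hr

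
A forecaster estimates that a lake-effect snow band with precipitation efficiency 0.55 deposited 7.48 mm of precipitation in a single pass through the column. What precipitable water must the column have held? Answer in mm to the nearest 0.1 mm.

PW = precipitation / ε = 7.48 / 0.55 = 13.6 mm.

PW ≈ 13.6 mm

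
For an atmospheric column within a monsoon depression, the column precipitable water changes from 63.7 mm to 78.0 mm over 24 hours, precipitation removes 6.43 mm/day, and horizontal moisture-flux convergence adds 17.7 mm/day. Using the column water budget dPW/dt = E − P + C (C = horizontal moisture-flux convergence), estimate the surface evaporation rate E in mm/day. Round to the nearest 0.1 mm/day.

E ≈ 3.0 mm/day

dPW/dt = (78.0 − 63.7) mm / (24/24 day) = +14.300 mm/day.
E = dPW/dt + P − C = (+14.300) + 6.43 − (17.7) = 3.0 mm/day.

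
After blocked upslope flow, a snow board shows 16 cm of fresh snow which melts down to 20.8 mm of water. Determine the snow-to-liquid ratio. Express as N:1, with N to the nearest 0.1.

ratio ≈ 7.7

Ratio = snow depth / SWE = 160 mm / 20.8 mm = 7.7, i.e. 7.7:1.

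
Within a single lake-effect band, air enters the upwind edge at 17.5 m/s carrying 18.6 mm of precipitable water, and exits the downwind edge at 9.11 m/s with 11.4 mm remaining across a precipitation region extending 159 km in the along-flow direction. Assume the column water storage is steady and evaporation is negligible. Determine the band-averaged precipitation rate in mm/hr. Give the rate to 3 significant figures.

R ≈ 5.02 mm/hr

Column moisture flux per unit crosswind length is F = V × PW.
Inflow: F_in = 17.5 × 18.6 = 325.5 mm·m/s
Outflow: F_out = 9.11 × 11.4 = 103.854 mm·m/s
Steady-state rate R = (F_in − F_out)/L = (325.5 − 103.854) / 159000 m = 1.394e-03 mm/s.
R = 1.394e-03 × 3600 = 5.02 mm/hr.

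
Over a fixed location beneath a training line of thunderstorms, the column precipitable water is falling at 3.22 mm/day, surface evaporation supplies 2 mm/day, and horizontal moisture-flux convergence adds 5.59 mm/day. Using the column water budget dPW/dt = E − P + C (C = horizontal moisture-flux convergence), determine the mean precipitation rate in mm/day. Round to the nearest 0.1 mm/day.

dPW/dt = -3.22 mm/day.
P = E + C − dPW/dt = 2 + (5.59) − (-3.22) = 10.8 mm/day.

P ≈ 10.8 mm/day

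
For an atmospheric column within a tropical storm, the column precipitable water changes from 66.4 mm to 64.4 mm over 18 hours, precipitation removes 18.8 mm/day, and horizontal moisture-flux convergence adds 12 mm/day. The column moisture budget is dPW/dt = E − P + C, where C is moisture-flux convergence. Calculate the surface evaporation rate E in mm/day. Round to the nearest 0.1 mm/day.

dPW/dt = (64.4 − 66.4) mm / (18/24 day) = -2.667 mm/day.
E = dPW/dt + P − C = (-2.667) + 18.8 − (12) = 4.1 mm/day.

E ≈ 4.1 mm/day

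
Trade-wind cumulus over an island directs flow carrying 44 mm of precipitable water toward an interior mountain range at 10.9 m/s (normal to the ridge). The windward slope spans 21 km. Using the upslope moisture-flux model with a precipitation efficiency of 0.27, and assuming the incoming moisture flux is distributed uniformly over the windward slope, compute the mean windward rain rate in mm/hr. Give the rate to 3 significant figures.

Incoming column moisture flux per unit ridge length: F = V × PW = 10.9 × 44 = 479.6 mm·m/s.
Spread over the 21 km slope with efficiency ε = 0.27: R = ε·F/W = 0.27 × 479.6 / 21000 m = 6.166e-03 mm/s.
R = 6.166e-03 × 3600 = 22.2 mm/hr.

R ≈ 22.2 mm/hr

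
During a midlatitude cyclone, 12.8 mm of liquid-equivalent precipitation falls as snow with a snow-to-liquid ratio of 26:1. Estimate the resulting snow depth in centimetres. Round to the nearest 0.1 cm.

Snow depth = liquid × ratio = 12.8 mm × 26 = 332.8 mm = 33.3 cm.

snow depth ≈ 33.3 cm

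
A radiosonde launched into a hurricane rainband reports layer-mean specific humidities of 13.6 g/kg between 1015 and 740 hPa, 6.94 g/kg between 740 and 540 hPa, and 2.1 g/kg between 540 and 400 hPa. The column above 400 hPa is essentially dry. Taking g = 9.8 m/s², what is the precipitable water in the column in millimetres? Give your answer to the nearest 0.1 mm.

PW ≈ 55.3 mm

Precipitable water is the column-integrated vapour mass per unit area: PW = (1/g) Σ q̄ Δp, with q in kg/kg and Δp in Pa (1 kg/m² of water = 1 mm).
Layer 1015–740 hPa: Δp = 275 hPa = 27500 Pa, q̄ = 0.0136 kg/kg → 0.0136 × 27500 / 9.8 = 38.16 mm
Layer 740–540 hPa: Δp = 200 hPa = 20000 Pa, q̄ = 0.00694 kg/kg → 0.00694 × 20000 / 9.8 = 14.16 mm
Layer 540–400 hPa: Δp = 140 hPa = 14000 Pa, q̄ = 0.0021 kg/kg → 0.0021 × 14000 / 9.8 = 3.00 mm
PW = 38.16 + 14.16 + 3.00 = 55.32 ≈ 55.3 mm.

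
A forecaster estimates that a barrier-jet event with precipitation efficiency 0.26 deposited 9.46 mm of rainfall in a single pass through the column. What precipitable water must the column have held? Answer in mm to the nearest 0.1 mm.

PW ≈ 36.4 mm

PW = rainfall / ε = 9.46 / 0.26 = 36.4 mm.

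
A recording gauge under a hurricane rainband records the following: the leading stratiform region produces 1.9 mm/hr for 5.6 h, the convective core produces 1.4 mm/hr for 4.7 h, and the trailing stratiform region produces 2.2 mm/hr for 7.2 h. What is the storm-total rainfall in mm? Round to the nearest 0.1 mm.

total ≈ 33.1 mm

Total = Σ Rᵢ Δtᵢ = 1.9 × 5.6 + 1.4 × 4.7 + 2.2 × 7.2
      = 10.64 + 6.58 + 15.84 = 33.1 mm.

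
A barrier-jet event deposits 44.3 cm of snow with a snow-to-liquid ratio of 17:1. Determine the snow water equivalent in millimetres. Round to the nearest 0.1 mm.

SWE ≈ 26.1 mm

SWE = snow depth / ratio = 44.3 cm / 17 = 2.606 cm = 26.1 mm.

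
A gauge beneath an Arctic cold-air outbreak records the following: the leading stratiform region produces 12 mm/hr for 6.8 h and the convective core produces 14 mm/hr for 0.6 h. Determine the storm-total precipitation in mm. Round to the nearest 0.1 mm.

total ≈ 90.0 mm

Total = Σ Rᵢ Δtᵢ = 12 × 6.8 + 14 × 0.6
      = 81.6 + 8.4 = 90.0 mm.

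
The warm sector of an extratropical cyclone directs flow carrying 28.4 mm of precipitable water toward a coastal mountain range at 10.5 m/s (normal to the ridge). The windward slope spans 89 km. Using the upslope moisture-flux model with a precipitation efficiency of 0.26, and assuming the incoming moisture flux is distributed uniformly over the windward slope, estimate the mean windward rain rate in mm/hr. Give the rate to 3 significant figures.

Incoming column moisture flux per unit ridge length: F = V × PW = 10.5 × 28.4 = 298.2 mm·m/s.
Spread over the 89 km slope with efficiency ε = 0.26: R = ε·F/W = 0.26 × 298.2 / 89000 m = 8.711e-04 mm/s.
R = 8.711e-04 × 3600 = 3.14 mm/hr.

R ≈ 3.14 mm/hr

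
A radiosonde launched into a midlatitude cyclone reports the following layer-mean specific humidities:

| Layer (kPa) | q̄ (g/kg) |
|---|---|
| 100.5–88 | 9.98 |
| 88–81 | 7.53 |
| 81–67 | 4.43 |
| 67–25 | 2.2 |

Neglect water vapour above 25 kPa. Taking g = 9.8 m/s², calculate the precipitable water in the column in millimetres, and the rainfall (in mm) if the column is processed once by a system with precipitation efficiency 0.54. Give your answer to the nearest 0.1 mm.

Precipitable water is the column-integrated vapour mass per unit area: PW = (1/g) Σ q̄ Δp, with q in kg/kg and Δp in Pa (1 kg/m² of water = 1 mm).
Layer 100.5–88 kPa: Δp = 125 hPa = 12500 Pa, q̄ = 0.00998 kg/kg → 0.00998 × 12500 / 9.8 = 12.73 mm
Layer 88–81 kPa: Δp = 70 hPa = 7000 Pa, q̄ = 0.00753 kg/kg → 0.00753 × 7000 / 9.8 = 5.38 mm
Layer 81–67 kPa: Δp = 140 hPa = 14000 Pa, q̄ = 0.00443 kg/kg → 0.00443 × 14000 / 9.8 = 6.33 mm
Layer 67–25 kPa: Δp = 420 hPa = 42000 Pa, q̄ = 0.0022 kg/kg → 0.0022 × 42000 / 9.8 = 9.43 mm
PW = 12.73 + 5.38 + 6.33 + 9.43 = 33.87 ≈ 33.9 mm.
Rainfall = ε × PW = 0.54 × 33.9 = 18.3 mm.

PW ≈ 33.9 mm; rainfall ≈ 18.3 mm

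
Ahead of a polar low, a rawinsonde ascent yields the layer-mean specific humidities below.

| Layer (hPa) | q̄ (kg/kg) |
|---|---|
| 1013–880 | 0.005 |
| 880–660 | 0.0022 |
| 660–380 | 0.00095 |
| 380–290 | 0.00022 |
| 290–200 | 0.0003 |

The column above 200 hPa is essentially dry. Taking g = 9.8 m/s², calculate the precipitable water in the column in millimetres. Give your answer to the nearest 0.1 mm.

Precipitable water is the column-integrated vapour mass per unit area: PW = (1/g) Σ q̄ Δp, with q in kg/kg and Δp in Pa (1 kg/m² of water = 1 mm).
Layer 1013–880 hPa: Δp = 133 hPa = 13300 Pa, q̄ = 0.005 kg/kg → 0.005 × 13300 / 9.8 = 6.79 mm
Layer 880–660 hPa: Δp = 220 hPa = 22000 Pa, q̄ = 0.0022 kg/kg → 0.0022 × 22000 / 9.8 = 4.94 mm
Layer 660–380 hPa: Δp = 280 hPa = 28000 Pa, q̄ = 0.00095 kg/kg → 0.00095 × 28000 / 9.8 = 2.71 mm
Layer 380–290 hPa: Δp = 90 hPa = 9000 Pa, q̄ = 0.00022 kg/kg → 0.00022 × 9000 / 9.8 = 0.20 mm
Layer 290–200 hPa: Δp = 90 hPa = 9000 Pa, q̄ = 0.0003 kg/kg → 0.0003 × 9000 / 9.8 = 0.28 mm
PW = 6.79 + 4.94 + 2.71 + 0.20 + 0.28 = 14.92 ≈ 14.9 mm.

PW ≈ 14.9 mm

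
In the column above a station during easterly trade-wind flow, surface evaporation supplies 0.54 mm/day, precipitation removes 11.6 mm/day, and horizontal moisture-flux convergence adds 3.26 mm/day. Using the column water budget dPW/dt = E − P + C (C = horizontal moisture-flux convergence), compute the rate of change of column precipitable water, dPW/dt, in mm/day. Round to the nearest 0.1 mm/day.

dPW/dt ≈ -7.8 mm/day

dPW/dt = E − P + C = 0.54 − 11.6 + (3.26) = -7.8 mm/day.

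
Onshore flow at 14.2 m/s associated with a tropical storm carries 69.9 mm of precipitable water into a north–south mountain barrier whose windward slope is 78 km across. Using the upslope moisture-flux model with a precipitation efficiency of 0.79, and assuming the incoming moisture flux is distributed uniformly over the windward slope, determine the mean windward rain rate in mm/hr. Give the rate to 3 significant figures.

Incoming column moisture flux per unit ridge length: F = V × PW = 14.2 × 69.9 = 992.58 mm·m/s.
Spread over the 78 km slope with efficiency ε = 0.79: R = ε·F/W = 0.79 × 992.58 / 78000 m = 1.005e-02 mm/s.
R = 1.005e-02 × 3600 = 36.2 mm/hr.

R ≈ 36.2 mm/hr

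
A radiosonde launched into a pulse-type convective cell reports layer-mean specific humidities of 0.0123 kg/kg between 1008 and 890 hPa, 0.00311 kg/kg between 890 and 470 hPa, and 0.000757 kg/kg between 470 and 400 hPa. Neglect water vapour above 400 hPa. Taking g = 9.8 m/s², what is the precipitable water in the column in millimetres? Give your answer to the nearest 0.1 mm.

Precipitable water is the column-integrated vapour mass per unit area: PW = (1/g) Σ q̄ Δp, with q in kg/kg and Δp in Pa (1 kg/m² of water = 1 mm).
Layer 1008–890 hPa: Δp = 118 hPa = 11800 Pa, q̄ = 0.0123 kg/kg → 0.0123 × 11800 / 9.8 = 14.81 mm
Layer 890–470 hPa: Δp = 420 hPa = 42000 Pa, q̄ = 0.00311 kg/kg → 0.00311 × 42000 / 9.8 = 13.33 mm
Layer 470–400 hPa: Δp = 70 hPa = 7000 Pa, q̄ = 0.000757 kg/kg → 0.000757 × 7000 / 9.8 = 0.54 mm
PW = 14.81 + 13.33 + 0.54 = 28.68 ≈ 28.7 mm.

PW ≈ 28.7 mm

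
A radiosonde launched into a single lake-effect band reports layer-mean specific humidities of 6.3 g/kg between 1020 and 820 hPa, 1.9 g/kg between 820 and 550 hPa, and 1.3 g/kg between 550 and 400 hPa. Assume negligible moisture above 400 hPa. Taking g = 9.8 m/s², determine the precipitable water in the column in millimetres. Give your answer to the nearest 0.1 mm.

Precipitable water is the column-integrated vapour mass per unit area: PW = (1/g) Σ q̄ Δp, with q in kg/kg and Δp in Pa (1 kg/m² of water = 1 mm).
Layer 1020–820 hPa: Δp = 200 hPa = 20000 Pa, q̄ = 0.0063 kg/kg → 0.0063 × 20000 / 9.8 = 12.86 mm
Layer 820–550 hPa: Δp = 270 hPa = 27000 Pa, q̄ = 0.0019 kg/kg → 0.0019 × 27000 / 9.8 = 5.23 mm
Layer 550–400 hPa: Δp = 150 hPa = 15000 Pa, q̄ = 0.0013 kg/kg → 0.0013 × 15000 / 9.8 = 1.99 mm
PW = 12.86 + 5.23 + 1.99 = 20.08 ≈ 20.1 mm.

PW ≈ 20.1 mm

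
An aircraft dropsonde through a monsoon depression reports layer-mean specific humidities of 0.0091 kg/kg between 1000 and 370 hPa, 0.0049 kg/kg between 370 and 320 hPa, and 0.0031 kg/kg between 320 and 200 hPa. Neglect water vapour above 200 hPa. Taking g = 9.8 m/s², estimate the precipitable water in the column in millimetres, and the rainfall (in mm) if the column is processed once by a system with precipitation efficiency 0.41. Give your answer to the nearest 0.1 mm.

PW ≈ 64.8 mm; rainfall ≈ 26.6 mm

Precipitable water is the column-integrated vapour mass per unit area: PW = (1/g) Σ q̄ Δp, with q in kg/kg and Δp in Pa (1 kg/m² of water = 1 mm).
Layer 1000–370 hPa: Δp = 630 hPa = 63000 Pa, q̄ = 0.0091 kg/kg → 0.0091 × 63000 / 9.8 = 58.50 mm
Layer 370–320 hPa: Δp = 50 hPa = 5000 Pa, q̄ = 0.0049 kg/kg → 0.0049 × 5000 / 9.8 = 2.50 mm
Layer 320–200 hPa: Δp = 120 hPa = 12000 Pa, q̄ = 0.0031 kg/kg → 0.0031 × 12000 / 9.8 = 3.80 mm
PW = 58.50 + 2.50 + 3.80 = 64.80 ≈ 64.8 mm.
Rainfall = ε × PW = 0.41 × 64.8 = 26.6 mm.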